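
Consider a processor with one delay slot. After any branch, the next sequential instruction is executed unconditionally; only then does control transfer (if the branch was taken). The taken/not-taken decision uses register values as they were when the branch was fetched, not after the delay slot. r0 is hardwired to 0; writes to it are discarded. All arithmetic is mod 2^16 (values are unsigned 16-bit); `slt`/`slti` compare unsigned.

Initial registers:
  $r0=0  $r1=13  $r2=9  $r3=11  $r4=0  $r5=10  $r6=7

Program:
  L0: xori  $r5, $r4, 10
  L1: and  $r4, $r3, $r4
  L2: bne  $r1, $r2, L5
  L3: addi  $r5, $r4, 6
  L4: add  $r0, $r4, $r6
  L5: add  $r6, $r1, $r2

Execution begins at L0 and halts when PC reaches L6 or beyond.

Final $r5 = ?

6

[0] xori  $r5, $r4, 10  →  {$r0:0, $r1:13, $r2:9, $r3:11, $r4:0, $r5:10, $r6:7}
[1] and  $r4, $r3, $r4  →  {$r0:0, $r1:13, $r2:9, $r3:11, $r4:0, $r5:10, $r6:7}
[2] bne  $r1, $r2, L5  →  {$r0:0, $r1:13, $r2:9, $r3:11, $r4:0, $r5:10, $r6:7}  ⟨branch taken⟩
[3] addi  $r5, $r4, 6  →  {$r0:0, $r1:13, $r2:9, $r3:11, $r4:0, $r5:6, $r6:7}
[5] add  $r6, $r1, $r2  →  {$r0:0, $r1:13, $r2:9, $r3:11, $r4:0, $r5:6, $r6:22}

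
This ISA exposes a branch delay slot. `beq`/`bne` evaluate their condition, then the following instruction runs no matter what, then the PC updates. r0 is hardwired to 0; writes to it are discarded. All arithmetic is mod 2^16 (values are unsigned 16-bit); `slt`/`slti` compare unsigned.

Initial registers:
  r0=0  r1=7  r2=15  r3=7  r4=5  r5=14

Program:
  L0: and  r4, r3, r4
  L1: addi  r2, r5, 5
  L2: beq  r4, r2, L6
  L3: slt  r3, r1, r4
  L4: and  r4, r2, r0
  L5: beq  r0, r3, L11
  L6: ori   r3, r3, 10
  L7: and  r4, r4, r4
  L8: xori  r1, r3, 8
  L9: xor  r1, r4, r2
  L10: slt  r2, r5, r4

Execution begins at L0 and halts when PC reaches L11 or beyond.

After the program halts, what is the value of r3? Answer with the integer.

[0] and  r4, r3, r4  →  {r0:0, r1:7, r2:15, r3:7, r4:5, r5:14}
[1] addi  r2, r5, 5  →  {r0:0, r1:7, r2:19, r3:7, r4:5, r5:14}
[2] beq  r4, r2, L6  →  {r0:0, r1:7, r2:19, r3:7, r4:5, r5:14}  ⟨branch fallthrough⟩
[3] slt  r3, r1, r4  →  {r0:0, r1:7, r2:19, r3:0, r4:5, r5:14}
[4] and  r4, r2, r0  →  {r0:0, r1:7, r2:19, r3:0, r4:0, r5:14}
[5] beq  r0, r3, L11  →  {r0:0, r1:7, r2:19, r3:0, r4:0, r5:14}  ⟨branch taken⟩
[6] ori   r3, r3, 10  →  {r0:0, r1:7, r2:19, r3:10, r4:0, r5:14}

10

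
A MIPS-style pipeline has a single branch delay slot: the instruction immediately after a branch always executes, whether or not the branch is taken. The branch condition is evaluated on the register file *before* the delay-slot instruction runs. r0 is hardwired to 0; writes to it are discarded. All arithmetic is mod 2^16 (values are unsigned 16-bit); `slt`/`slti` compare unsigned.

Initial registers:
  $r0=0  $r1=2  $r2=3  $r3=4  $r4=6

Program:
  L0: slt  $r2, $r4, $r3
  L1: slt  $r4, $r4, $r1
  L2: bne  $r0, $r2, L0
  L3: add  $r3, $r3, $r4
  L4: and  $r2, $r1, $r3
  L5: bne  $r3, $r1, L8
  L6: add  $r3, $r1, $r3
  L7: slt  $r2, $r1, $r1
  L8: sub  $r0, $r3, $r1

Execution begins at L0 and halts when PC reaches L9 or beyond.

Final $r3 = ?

[0] slt  $r2, $r4, $r3  →  {$r0:0, $r1:2, $r2:0, $r3:4, $r4:6}
[1] slt  $r4, $r4, $r1  →  {$r0:0, $r1:2, $r2:0, $r3:4, $r4:0}
[2] bne  $r0, $r2, L0  →  {$r0:0, $r1:2, $r2:0, $r3:4, $r4:0}  ⟨branch fallthrough⟩
[3] add  $r3, $r3, $r4  →  {$r0:0, $r1:2, $r2:0, $r3:4, $r4:0}
[4] and  $r2, $r1, $r3  →  {$r0:0, $r1:2, $r2:0, $r3:4, $r4:0}
[5] bne  $r3, $r1, L8  →  {$r0:0, $r1:2, $r2:0, $r3:4, $r4:0}  ⟨branch taken⟩
[6] add  $r3, $r1, $r3  →  {$r0:0, $r1:2, $r2:0, $r3:6, $r4:0}
[8] sub  $r0, $r3, $r1  →  {$r0:0, $r1:2, $r2:0, $r3:6, $r4:0}

6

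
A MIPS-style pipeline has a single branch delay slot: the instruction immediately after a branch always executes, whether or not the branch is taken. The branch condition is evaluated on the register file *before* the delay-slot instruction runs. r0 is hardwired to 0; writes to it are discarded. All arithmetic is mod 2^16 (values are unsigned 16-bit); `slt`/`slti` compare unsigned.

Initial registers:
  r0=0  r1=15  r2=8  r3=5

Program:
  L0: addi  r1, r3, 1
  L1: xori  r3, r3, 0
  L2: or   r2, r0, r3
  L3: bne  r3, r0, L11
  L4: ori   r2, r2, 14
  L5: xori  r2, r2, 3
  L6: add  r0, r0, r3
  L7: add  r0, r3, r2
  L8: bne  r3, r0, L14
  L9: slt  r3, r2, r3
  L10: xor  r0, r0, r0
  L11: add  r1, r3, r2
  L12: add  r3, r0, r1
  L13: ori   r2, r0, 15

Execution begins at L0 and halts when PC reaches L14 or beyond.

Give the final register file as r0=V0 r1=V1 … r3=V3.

  step pc=0: addi  r1, r3, 1  regs=(0,6,8,5)
  step pc=1: xori  r3, r3, 0  regs=(0,6,8,5)
  step pc=2: or   r2, r0, r3  regs=(0,6,5,5)
  step pc=3: bne  r3, r0, L11  cond=T  regs=(0,6,5,5)
  step pc=4: ori   r2, r2, 14  regs=(0,6,15,5)
  step pc=11: add  r1, r3, r2  regs=(0,20,15,5)
  step pc=12: add  r3, r0, r1  regs=(0,20,15,20)
  step pc=13: ori   r2, r0, 15  regs=(0,20,15,20)

r0=0 r1=20 r2=15 r3=20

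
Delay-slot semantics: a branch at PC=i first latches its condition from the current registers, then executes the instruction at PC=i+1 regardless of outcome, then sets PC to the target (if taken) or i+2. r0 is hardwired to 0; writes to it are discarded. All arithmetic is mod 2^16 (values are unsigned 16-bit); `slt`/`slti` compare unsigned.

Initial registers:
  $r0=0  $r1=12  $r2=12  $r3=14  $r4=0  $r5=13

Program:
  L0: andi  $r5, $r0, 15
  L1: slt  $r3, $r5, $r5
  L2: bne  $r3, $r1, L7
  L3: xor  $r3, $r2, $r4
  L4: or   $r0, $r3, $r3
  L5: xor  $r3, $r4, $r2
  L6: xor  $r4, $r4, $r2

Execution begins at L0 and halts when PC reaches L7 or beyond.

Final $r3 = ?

  step pc=0: andi  $r5, $r0, 15  regs=(0,12,12,14,0,0)
  step pc=1: slt  $r3, $r5, $r5  regs=(0,12,12,0,0,0)
  step pc=2: bne  $r3, $r1, L7  cond=T  regs=(0,12,12,0,0,0)
  step pc=3: xor  $r3, $r2, $r4  regs=(0,12,12,12,0,0)

12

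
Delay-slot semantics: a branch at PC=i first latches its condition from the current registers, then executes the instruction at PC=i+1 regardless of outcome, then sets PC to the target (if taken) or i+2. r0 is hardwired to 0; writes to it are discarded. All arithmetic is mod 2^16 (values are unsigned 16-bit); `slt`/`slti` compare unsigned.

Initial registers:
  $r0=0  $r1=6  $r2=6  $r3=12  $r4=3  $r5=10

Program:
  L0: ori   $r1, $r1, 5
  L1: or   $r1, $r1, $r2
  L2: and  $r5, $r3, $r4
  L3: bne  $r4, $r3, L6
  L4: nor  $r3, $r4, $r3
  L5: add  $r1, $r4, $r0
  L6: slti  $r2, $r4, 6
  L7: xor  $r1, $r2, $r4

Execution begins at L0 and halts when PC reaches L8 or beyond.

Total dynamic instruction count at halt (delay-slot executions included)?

7

[0] ori   $r1, $r1, 5  →  {$r0:0, $r1:7, $r2:6, $r3:12, $r4:3, $r5:10}
[1] or   $r1, $r1, $r2  →  {$r0:0, $r1:7, $r2:6, $r3:12, $r4:3, $r5:10}
[2] and  $r5, $r3, $r4  →  {$r0:0, $r1:7, $r2:6, $r3:12, $r4:3, $r5:0}
[3] bne  $r4, $r3, L6  →  {$r0:0, $r1:7, $r2:6, $r3:12, $r4:3, $r5:0}  ⟨branch taken⟩
[4] nor  $r3, $r4, $r3  →  {$r0:0, $r1:7, $r2:6, $r3:65520, $r4:3, $r5:0}
[6] slti  $r2, $r4, 6  →  {$r0:0, $r1:7, $r2:1, $r3:65520, $r4:3, $r5:0}
[7] xor  $r1, $r2, $r4  →  {$r0:0, $r1:2, $r2:1, $r3:65520, $r4:3, $r5:0}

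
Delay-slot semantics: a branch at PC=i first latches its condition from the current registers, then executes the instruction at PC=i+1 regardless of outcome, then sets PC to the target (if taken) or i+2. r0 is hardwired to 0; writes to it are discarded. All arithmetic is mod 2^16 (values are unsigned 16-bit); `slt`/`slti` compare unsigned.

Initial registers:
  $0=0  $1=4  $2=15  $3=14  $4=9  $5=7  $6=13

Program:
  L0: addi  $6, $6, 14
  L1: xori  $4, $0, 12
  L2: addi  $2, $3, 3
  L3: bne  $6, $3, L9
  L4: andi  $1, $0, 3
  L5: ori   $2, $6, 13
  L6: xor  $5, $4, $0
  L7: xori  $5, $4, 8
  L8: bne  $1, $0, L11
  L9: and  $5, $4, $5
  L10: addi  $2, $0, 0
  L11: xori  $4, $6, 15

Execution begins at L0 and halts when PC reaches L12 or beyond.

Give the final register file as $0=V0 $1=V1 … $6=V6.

$0=0 $1=0 $2=0 $3=14 $4=20 $5=4 $6=27

#0 addi  $6, $6, 14 ; 0/4/15/14/9/7/27
#1 xori  $4, $0, 12 ; 0/4/15/14/12/7/27
#2 addi  $2, $3, 3 ; 0/4/17/14/12/7/27
#3 bne  $6, $3, L9 ; 0/4/17/14/12/7/27 ; →target
#4 andi  $1, $0, 3 ; 0/0/17/14/12/7/27
#9 and  $5, $4, $5 ; 0/0/17/14/12/4/27
#10 addi  $2, $0, 0 ; 0/0/0/14/12/4/27
#11 xori  $4, $6, 15 ; 0/0/0/14/20/4/27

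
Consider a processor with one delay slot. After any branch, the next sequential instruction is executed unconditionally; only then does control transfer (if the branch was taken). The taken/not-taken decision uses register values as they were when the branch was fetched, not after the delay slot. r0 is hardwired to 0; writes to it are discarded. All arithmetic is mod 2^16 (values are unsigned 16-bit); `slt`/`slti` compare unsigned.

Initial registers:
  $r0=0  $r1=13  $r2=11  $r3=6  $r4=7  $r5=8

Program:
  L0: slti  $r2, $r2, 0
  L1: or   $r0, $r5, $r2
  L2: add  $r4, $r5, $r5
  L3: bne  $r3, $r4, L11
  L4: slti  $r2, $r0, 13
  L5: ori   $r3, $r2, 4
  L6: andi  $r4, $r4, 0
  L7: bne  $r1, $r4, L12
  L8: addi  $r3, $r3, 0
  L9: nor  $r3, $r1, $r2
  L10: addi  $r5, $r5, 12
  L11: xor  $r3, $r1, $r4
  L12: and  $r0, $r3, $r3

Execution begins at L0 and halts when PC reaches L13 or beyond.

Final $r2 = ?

[0] slti  $r2, $r2, 0  →  {$r0:0, $r1:13, $r2:0, $r3:6, $r4:7, $r5:8}
[1] or   $r0, $r5, $r2  →  {$r0:0, $r1:13, $r2:0, $r3:6, $r4:7, $r5:8}
[2] add  $r4, $r5, $r5  →  {$r0:0, $r1:13, $r2:0, $r3:6, $r4:16, $r5:8}
[3] bne  $r3, $r4, L11  →  {$r0:0, $r1:13, $r2:0, $r3:6, $r4:16, $r5:8}  ⟨branch taken⟩
[4] slti  $r2, $r0, 13  →  {$r0:0, $r1:13, $r2:1, $r3:6, $r4:16, $r5:8}
[11] xor  $r3, $r1, $r4  →  {$r0:0, $r1:13, $r2:1, $r3:29, $r4:16, $r5:8}
[12] and  $r0, $r3, $r3  →  {$r0:0, $r1:13, $r2:1, $r3:29, $r4:16, $r5:8}

1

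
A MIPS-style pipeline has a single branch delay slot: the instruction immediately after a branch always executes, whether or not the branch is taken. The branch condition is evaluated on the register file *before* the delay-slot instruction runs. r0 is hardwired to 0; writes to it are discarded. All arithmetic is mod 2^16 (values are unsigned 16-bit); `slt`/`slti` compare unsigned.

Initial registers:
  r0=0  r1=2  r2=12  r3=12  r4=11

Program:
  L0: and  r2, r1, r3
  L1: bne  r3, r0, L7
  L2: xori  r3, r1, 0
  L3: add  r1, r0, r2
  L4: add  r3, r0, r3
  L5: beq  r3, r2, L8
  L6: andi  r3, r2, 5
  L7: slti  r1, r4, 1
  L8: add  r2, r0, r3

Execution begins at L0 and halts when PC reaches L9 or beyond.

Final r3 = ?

2

[0] and  r2, r1, r3  →  {r0:0, r1:2, r2:0, r3:12, r4:11}
[1] bne  r3, r0, L7  →  {r0:0, r1:2, r2:0, r3:12, r4:11}  ⟨branch taken⟩
[2] xori  r3, r1, 0  →  {r0:0, r1:2, r2:0, r3:2, r4:11}
[7] slti  r1, r4, 1  →  {r0:0, r1:0, r2:0, r3:2, r4:11}
[8] add  r2, r0, r3  →  {r0:0, r1:0, r2:2, r3:2, r4:11}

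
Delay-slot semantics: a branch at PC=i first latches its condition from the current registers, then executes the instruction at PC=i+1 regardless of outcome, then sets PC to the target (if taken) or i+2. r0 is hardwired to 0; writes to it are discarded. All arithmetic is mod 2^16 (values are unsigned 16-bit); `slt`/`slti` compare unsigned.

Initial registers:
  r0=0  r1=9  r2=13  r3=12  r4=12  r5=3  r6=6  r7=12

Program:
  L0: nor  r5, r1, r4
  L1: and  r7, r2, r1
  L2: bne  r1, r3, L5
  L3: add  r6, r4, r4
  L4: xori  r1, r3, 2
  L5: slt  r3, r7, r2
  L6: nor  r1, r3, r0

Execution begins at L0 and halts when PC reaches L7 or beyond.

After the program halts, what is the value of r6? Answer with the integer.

24

  step pc=0: nor  r5, r1, r4  regs=(0,9,13,12,12,65522,6,12)
  step pc=1: and  r7, r2, r1  regs=(0,9,13,12,12,65522,6,9)
  step pc=2: bne  r1, r3, L5  cond=T  regs=(0,9,13,12,12,65522,6,9)
  step pc=3: add  r6, r4, r4  regs=(0,9,13,12,12,65522,24,9)
  step pc=5: slt  r3, r7, r2  regs=(0,9,13,1,12,65522,24,9)
  step pc=6: nor  r1, r3, r0  regs=(0,65534,13,1,12,65522,24,9)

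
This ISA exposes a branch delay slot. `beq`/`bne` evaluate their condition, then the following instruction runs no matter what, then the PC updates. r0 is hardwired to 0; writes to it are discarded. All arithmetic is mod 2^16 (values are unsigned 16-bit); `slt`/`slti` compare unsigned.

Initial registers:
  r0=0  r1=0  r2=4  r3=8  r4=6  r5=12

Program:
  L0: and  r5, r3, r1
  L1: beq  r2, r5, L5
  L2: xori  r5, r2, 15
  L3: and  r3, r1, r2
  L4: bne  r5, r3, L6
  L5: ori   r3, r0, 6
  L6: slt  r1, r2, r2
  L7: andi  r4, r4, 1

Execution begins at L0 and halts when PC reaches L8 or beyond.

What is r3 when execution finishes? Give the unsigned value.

6

  step pc=0: and  r5, r3, r1  regs=(0,0,4,8,6,0)
  step pc=1: beq  r2, r5, L5  cond=F  regs=(0,0,4,8,6,0)
  step pc=2: xori  r5, r2, 15  regs=(0,0,4,8,6,11)
  step pc=3: and  r3, r1, r2  regs=(0,0,4,0,6,11)
  step pc=4: bne  r5, r3, L6  cond=T  regs=(0,0,4,0,6,11)
  step pc=5: ori   r3, r0, 6  regs=(0,0,4,6,6,11)
  step pc=6: slt  r1, r2, r2  regs=(0,0,4,6,6,11)
  step pc=7: andi  r4, r4, 1  regs=(0,0,4,6,0,11)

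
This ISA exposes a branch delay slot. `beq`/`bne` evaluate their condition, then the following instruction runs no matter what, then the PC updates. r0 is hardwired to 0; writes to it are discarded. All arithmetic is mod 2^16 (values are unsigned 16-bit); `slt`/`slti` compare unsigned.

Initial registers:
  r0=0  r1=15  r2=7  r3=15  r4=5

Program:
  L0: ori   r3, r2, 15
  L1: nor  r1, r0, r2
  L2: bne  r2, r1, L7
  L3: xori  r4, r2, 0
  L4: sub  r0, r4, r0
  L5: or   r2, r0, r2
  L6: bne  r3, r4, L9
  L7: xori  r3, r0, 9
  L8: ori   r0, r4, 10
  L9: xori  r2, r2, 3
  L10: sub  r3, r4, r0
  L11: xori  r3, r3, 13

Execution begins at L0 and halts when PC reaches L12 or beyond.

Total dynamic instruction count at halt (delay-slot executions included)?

9

[0] ori   r3, r2, 15  →  {r0:0, r1:15, r2:7, r3:15, r4:5}
[1] nor  r1, r0, r2  →  {r0:0, r1:65528, r2:7, r3:15, r4:5}
[2] bne  r2, r1, L7  →  {r0:0, r1:65528, r2:7, r3:15, r4:5}  ⟨branch taken⟩
[3] xori  r4, r2, 0  →  {r0:0, r1:65528, r2:7, r3:15, r4:7}
[7] xori  r3, r0, 9  →  {r0:0, r1:65528, r2:7, r3:9, r4:7}
[8] ori   r0, r4, 10  →  {r0:0, r1:65528, r2:7, r3:9, r4:7}
[9] xori  r2, r2, 3  →  {r0:0, r1:65528, r2:4, r3:9, r4:7}
[10] sub  r3, r4, r0  →  {r0:0, r1:65528, r2:4, r3:7, r4:7}
[11] xori  r3, r3, 13  →  {r0:0, r1:65528, r2:4, r3:10, r4:7}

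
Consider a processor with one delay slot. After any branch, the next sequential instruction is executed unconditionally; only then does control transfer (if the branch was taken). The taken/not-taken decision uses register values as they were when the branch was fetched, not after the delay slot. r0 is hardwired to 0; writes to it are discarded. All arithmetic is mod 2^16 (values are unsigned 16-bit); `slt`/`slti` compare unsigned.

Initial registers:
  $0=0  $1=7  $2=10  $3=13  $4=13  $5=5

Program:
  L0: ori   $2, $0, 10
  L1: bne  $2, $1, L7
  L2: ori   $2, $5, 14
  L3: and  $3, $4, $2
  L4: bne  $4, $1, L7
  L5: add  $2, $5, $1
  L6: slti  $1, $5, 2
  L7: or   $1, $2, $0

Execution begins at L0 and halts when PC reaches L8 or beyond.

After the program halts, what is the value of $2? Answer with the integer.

15

  step pc=0: ori   $2, $0, 10  regs=(0,7,10,13,13,5)
  step pc=1: bne  $2, $1, L7  cond=T  regs=(0,7,10,13,13,5)
  step pc=2: ori   $2, $5, 14  regs=(0,7,15,13,13,5)
  step pc=7: or   $1, $2, $0  regs=(0,15,15,13,13,5)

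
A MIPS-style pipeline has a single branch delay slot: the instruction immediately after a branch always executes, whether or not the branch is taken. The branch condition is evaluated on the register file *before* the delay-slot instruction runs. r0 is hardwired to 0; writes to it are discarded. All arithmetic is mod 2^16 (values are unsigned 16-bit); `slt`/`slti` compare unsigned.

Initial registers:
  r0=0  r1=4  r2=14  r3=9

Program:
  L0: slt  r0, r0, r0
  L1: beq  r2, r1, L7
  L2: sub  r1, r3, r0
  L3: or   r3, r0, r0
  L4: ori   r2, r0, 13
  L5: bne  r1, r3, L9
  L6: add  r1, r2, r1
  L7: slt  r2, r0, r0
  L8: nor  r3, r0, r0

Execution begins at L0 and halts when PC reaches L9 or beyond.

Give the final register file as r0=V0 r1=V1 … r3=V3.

r0=0 r1=22 r2=13 r3=0

PC=0  slt  r0, r0, r0        | r0=0 r1=4 r2=14 r3=9
PC=1  beq  r2, r1, L7        | r0=0 r1=4 r2=14 r3=9  [not taken]
PC=2  sub  r1, r3, r0        | r0=0 r1=9 r2=14 r3=9
PC=3  or   r3, r0, r0        | r0=0 r1=9 r2=14 r3=0
PC=4  ori   r2, r0, 13       | r0=0 r1=9 r2=13 r3=0
PC=5  bne  r1, r3, L9        | r0=0 r1=9 r2=13 r3=0  [TAKEN]
PC=6  add  r1, r2, r1        | r0=0 r1=22 r2=13 r3=0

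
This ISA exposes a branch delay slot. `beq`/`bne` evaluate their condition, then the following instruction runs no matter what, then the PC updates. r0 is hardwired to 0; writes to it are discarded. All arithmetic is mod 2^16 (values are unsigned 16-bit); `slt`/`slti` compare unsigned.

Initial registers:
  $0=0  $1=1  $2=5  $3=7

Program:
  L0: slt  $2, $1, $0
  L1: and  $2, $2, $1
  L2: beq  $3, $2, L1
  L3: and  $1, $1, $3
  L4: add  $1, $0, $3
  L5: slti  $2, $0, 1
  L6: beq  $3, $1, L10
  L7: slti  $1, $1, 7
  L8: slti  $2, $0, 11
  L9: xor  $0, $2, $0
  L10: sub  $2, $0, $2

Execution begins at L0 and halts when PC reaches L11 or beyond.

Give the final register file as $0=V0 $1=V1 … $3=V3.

#0 slt  $2, $1, $0 ; 0/1/0/7
#1 and  $2, $2, $1 ; 0/1/0/7
#2 beq  $3, $2, L1 ; 0/1/0/7 ; →fallthru
#3 and  $1, $1, $3 ; 0/1/0/7
#4 add  $1, $0, $3 ; 0/7/0/7
#5 slti  $2, $0, 1 ; 0/7/1/7
#6 beq  $3, $1, L10 ; 0/7/1/7 ; →target
#7 slti  $1, $1, 7 ; 0/0/1/7
#10 sub  $2, $0, $2 ; 0/0/65535/7

$0=0 $1=0 $2=65535 $3=7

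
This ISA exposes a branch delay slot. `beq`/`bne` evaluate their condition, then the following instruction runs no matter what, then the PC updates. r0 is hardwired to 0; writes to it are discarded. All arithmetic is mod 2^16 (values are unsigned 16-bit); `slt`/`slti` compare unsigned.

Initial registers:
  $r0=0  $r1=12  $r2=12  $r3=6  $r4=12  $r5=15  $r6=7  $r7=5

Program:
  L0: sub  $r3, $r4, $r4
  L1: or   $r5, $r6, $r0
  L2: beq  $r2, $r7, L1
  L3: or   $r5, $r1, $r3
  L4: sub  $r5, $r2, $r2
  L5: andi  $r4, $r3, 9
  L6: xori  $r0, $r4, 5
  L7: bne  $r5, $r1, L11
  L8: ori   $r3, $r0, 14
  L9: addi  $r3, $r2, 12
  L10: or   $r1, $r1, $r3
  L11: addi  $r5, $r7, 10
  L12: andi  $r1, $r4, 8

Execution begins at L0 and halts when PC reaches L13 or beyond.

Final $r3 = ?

  step pc=0: sub  $r3, $r4, $r4  regs=(0,12,12,0,12,15,7,5)
  step pc=1: or   $r5, $r6, $r0  regs=(0,12,12,0,12,7,7,5)
  step pc=2: beq  $r2, $r7, L1  cond=F  regs=(0,12,12,0,12,7,7,5)
  step pc=3: or   $r5, $r1, $r3  regs=(0,12,12,0,12,12,7,5)
  step pc=4: sub  $r5, $r2, $r2  regs=(0,12,12,0,12,0,7,5)
  step pc=5: andi  $r4, $r3, 9  regs=(0,12,12,0,0,0,7,5)
  step pc=6: xori  $r0, $r4, 5  regs=(0,12,12,0,0,0,7,5)
  step pc=7: bne  $r5, $r1, L11  cond=T  regs=(0,12,12,0,0,0,7,5)
  step pc=8: ori   $r3, $r0, 14  regs=(0,12,12,14,0,0,7,5)
  step pc=11: addi  $r5, $r7, 10  regs=(0,12,12,14,0,15,7,5)
  step pc=12: andi  $r1, $r4, 8  regs=(0,0,12,14,0,15,7,5)

14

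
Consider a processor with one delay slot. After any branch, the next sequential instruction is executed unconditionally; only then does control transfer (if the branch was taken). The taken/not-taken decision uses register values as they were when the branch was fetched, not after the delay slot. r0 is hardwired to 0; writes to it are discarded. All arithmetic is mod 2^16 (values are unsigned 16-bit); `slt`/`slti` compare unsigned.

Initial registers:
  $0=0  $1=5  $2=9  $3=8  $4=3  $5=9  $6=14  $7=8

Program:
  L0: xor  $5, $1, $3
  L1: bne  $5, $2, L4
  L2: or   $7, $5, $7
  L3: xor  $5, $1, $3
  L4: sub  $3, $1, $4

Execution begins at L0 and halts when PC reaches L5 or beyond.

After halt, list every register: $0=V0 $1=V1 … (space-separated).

PC=0  xor  $5, $1, $3        | $0=0 $1=5 $2=9 $3=8 $4=3 $5=13 $6=14 $7=8
PC=1  bne  $5, $2, L4        | $0=0 $1=5 $2=9 $3=8 $4=3 $5=13 $6=14 $7=8  [TAKEN]
PC=2  or   $7, $5, $7        | $0=0 $1=5 $2=9 $3=8 $4=3 $5=13 $6=14 $7=13
PC=4  sub  $3, $1, $4        | $0=0 $1=5 $2=9 $3=2 $4=3 $5=13 $6=14 $7=13

$0=0 $1=5 $2=9 $3=2 $4=3 $5=13 $6=14 $7=13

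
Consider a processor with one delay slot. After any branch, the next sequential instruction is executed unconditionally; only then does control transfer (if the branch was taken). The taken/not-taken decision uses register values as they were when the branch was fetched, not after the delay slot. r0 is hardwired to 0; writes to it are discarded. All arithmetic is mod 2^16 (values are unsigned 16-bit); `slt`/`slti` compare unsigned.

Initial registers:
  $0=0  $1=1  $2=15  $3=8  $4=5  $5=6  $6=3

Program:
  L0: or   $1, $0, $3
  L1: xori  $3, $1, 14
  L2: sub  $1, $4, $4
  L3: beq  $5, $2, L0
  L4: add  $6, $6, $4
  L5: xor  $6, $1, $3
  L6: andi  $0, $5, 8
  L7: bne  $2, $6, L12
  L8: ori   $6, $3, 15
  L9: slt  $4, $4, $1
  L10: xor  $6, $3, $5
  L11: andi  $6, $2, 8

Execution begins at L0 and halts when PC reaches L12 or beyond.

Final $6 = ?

[0] or   $1, $0, $3  →  {$0:0, $1:8, $2:15, $3:8, $4:5, $5:6, $6:3}
[1] xori  $3, $1, 14  →  {$0:0, $1:8, $2:15, $3:6, $4:5, $5:6, $6:3}
[2] sub  $1, $4, $4  →  {$0:0, $1:0, $2:15, $3:6, $4:5, $5:6, $6:3}
[3] beq  $5, $2, L0  →  {$0:0, $1:0, $2:15, $3:6, $4:5, $5:6, $6:3}  ⟨branch fallthrough⟩
[4] add  $6, $6, $4  →  {$0:0, $1:0, $2:15, $3:6, $4:5, $5:6, $6:8}
[5] xor  $6, $1, $3  →  {$0:0, $1:0, $2:15, $3:6, $4:5, $5:6, $6:6}
[6] andi  $0, $5, 8  →  {$0:0, $1:0, $2:15, $3:6, $4:5, $5:6, $6:6}
[7] bne  $2, $6, L12  →  {$0:0, $1:0, $2:15, $3:6, $4:5, $5:6, $6:6}  ⟨branch taken⟩
[8] ori   $6, $3, 15  →  {$0:0, $1:0, $2:15, $3:6, $4:5, $5:6, $6:15}

15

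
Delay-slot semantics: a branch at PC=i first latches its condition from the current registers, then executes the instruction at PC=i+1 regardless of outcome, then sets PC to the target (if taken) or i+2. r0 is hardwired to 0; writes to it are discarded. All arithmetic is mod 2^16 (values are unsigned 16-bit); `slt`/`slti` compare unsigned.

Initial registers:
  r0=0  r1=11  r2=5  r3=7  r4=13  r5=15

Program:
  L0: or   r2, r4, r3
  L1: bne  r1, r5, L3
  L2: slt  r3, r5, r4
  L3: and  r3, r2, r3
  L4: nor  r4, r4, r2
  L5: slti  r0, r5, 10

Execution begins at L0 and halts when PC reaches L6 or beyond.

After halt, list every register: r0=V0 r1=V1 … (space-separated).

r0=0 r1=11 r2=15 r3=0 r4=65520 r5=15

#0 or   r2, r4, r3 ; 0/11/15/7/13/15
#1 bne  r1, r5, L3 ; 0/11/15/7/13/15 ; →target
#2 slt  r3, r5, r4 ; 0/11/15/0/13/15
#3 and  r3, r2, r3 ; 0/11/15/0/13/15
#4 nor  r4, r4, r2 ; 0/11/15/0/65520/15
#5 slti  r0, r5, 10 ; 0/11/15/0/65520/15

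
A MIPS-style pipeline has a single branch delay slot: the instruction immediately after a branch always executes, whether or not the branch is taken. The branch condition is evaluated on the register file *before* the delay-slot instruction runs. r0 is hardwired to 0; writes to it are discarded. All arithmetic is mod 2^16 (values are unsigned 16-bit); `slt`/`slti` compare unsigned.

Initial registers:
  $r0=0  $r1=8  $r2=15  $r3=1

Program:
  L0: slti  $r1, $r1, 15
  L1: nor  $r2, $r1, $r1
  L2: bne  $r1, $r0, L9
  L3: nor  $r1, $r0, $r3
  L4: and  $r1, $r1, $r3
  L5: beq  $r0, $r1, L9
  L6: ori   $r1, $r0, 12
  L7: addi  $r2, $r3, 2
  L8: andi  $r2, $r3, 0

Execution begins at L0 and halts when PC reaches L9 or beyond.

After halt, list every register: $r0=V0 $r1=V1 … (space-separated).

[0] slti  $r1, $r1, 15  →  {$r0:0, $r1:1, $r2:15, $r3:1}
[1] nor  $r2, $r1, $r1  →  {$r0:0, $r1:1, $r2:65534, $r3:1}
[2] bne  $r1, $r0, L9  →  {$r0:0, $r1:1, $r2:65534, $r3:1}  ⟨branch taken⟩
[3] nor  $r1, $r0, $r3  →  {$r0:0, $r1:65534, $r2:65534, $r3:1}

$r0=0 $r1=65534 $r2=65534 $r3=1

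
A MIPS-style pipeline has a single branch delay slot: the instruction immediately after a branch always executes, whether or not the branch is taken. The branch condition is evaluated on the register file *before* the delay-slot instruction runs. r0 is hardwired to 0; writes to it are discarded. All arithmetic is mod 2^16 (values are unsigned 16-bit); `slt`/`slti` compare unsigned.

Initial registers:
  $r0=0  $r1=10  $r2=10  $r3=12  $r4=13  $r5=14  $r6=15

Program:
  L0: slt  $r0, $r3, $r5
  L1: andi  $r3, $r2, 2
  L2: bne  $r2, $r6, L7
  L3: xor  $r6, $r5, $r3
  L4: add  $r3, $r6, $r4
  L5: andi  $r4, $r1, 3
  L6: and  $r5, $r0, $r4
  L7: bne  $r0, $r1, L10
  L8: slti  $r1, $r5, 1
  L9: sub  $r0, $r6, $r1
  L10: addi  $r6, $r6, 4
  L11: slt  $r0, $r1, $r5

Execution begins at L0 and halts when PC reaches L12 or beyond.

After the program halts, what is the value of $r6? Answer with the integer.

  step pc=0: slt  $r0, $r3, $r5  regs=(0,10,10,12,13,14,15)
  step pc=1: andi  $r3, $r2, 2  regs=(0,10,10,2,13,14,15)
  step pc=2: bne  $r2, $r6, L7  cond=T  regs=(0,10,10,2,13,14,15)
  step pc=3: xor  $r6, $r5, $r3  regs=(0,10,10,2,13,14,12)
  step pc=7: bne  $r0, $r1, L10  cond=T  regs=(0,10,10,2,13,14,12)
  step pc=8: slti  $r1, $r5, 1  regs=(0,0,10,2,13,14,12)
  step pc=10: addi  $r6, $r6, 4  regs=(0,0,10,2,13,14,16)
  step pc=11: slt  $r0, $r1, $r5  regs=(0,0,10,2,13,14,16)

16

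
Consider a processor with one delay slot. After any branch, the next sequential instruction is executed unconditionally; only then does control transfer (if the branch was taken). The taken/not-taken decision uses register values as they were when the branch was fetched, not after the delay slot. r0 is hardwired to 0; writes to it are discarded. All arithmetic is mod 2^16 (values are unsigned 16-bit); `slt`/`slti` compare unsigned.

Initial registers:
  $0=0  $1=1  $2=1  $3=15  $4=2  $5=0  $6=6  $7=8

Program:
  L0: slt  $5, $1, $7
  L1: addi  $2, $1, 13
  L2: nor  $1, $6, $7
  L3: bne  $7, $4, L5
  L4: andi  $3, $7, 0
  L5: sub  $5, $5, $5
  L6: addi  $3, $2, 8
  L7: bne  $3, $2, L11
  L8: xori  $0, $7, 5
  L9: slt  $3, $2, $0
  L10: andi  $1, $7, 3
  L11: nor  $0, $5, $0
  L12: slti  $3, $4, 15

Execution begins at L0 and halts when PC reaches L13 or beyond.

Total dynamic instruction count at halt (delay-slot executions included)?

#0 slt  $5, $1, $7 ; 0/1/1/15/2/1/6/8
#1 addi  $2, $1, 13 ; 0/1/14/15/2/1/6/8
#2 nor  $1, $6, $7 ; 0/65521/14/15/2/1/6/8
#3 bne  $7, $4, L5 ; 0/65521/14/15/2/1/6/8 ; →target
#4 andi  $3, $7, 0 ; 0/65521/14/0/2/1/6/8
#5 sub  $5, $5, $5 ; 0/65521/14/0/2/0/6/8
#6 addi  $3, $2, 8 ; 0/65521/14/22/2/0/6/8
#7 bne  $3, $2, L11 ; 0/65521/14/22/2/0/6/8 ; →target
#8 xori  $0, $7, 5 ; 0/65521/14/22/2/0/6/8
#11 nor  $0, $5, $0 ; 0/65521/14/22/2/0/6/8
#12 slti  $3, $4, 15 ; 0/65521/14/1/2/0/6/8

11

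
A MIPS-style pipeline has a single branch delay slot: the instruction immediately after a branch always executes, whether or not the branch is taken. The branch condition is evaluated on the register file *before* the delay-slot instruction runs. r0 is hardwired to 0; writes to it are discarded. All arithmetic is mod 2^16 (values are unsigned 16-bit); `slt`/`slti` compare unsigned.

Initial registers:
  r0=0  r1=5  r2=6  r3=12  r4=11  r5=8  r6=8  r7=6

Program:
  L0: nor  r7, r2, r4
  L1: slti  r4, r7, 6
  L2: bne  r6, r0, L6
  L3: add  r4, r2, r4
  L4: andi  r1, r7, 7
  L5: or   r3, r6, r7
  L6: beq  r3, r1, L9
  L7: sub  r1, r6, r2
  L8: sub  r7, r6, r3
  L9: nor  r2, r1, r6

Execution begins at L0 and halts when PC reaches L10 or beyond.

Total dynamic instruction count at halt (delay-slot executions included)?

PC=0  nor  r7, r2, r4        | r0=0 r1=5 r2=6 r3=12 r4=11 r5=8 r6=8 r7=65520
PC=1  slti  r4, r7, 6        | r0=0 r1=5 r2=6 r3=12 r4=0 r5=8 r6=8 r7=65520
PC=2  bne  r6, r0, L6        | r0=0 r1=5 r2=6 r3=12 r4=0 r5=8 r6=8 r7=65520  [TAKEN]
PC=3  add  r4, r2, r4        | r0=0 r1=5 r2=6 r3=12 r4=6 r5=8 r6=8 r7=65520
PC=6  beq  r3, r1, L9        | r0=0 r1=5 r2=6 r3=12 r4=6 r5=8 r6=8 r7=65520  [not taken]
PC=7  sub  r1, r6, r2        | r0=0 r1=2 r2=6 r3=12 r4=6 r5=8 r6=8 r7=65520
PC=8  sub  r7, r6, r3        | r0=0 r1=2 r2=6 r3=12 r4=6 r5=8 r6=8 r7=65532
PC=9  nor  r2, r1, r6        | r0=0 r1=2 r2=65525 r3=12 r4=6 r5=8 r6=8 r7=65532

8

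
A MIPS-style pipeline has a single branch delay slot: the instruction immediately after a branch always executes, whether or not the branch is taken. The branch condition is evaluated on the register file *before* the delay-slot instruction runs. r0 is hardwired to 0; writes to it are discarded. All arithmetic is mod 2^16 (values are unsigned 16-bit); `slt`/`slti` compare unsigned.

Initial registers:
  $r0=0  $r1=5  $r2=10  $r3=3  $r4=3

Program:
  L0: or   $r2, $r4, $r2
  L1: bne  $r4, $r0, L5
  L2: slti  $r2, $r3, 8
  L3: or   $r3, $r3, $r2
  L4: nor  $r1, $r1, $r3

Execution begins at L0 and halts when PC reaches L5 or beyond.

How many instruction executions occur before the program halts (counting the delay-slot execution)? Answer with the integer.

PC=0  or   $r2, $r4, $r2     | $r0=0 $r1=5 $r2=11 $r3=3 $r4=3
PC=1  bne  $r4, $r0, L5      | $r0=0 $r1=5 $r2=11 $r3=3 $r4=3  [TAKEN]
PC=2  slti  $r2, $r3, 8      | $r0=0 $r1=5 $r2=1 $r3=3 $r4=3

3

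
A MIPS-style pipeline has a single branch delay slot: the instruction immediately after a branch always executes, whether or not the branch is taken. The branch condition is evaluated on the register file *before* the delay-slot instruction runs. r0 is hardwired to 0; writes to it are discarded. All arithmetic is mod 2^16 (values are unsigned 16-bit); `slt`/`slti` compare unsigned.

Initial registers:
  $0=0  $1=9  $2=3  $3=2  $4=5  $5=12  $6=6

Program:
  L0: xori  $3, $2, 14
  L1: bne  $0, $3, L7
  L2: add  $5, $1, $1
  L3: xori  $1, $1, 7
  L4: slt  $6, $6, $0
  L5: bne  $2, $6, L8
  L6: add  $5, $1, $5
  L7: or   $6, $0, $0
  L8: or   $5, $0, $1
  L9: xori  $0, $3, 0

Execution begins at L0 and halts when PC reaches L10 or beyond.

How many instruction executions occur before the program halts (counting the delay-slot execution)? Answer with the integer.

6

PC=0  xori  $3, $2, 14       | $0=0 $1=9 $2=3 $3=13 $4=5 $5=12 $6=6
PC=1  bne  $0, $3, L7        | $0=0 $1=9 $2=3 $3=13 $4=5 $5=12 $6=6  [TAKEN]
PC=2  add  $5, $1, $1        | $0=0 $1=9 $2=3 $3=13 $4=5 $5=18 $6=6
PC=7  or   $6, $0, $0        | $0=0 $1=9 $2=3 $3=13 $4=5 $5=18 $6=0
PC=8  or   $5, $0, $1        | $0=0 $1=9 $2=3 $3=13 $4=5 $5=9 $6=0
PC=9  xori  $0, $3, 0        | $0=0 $1=9 $2=3 $3=13 $4=5 $5=9 $6=0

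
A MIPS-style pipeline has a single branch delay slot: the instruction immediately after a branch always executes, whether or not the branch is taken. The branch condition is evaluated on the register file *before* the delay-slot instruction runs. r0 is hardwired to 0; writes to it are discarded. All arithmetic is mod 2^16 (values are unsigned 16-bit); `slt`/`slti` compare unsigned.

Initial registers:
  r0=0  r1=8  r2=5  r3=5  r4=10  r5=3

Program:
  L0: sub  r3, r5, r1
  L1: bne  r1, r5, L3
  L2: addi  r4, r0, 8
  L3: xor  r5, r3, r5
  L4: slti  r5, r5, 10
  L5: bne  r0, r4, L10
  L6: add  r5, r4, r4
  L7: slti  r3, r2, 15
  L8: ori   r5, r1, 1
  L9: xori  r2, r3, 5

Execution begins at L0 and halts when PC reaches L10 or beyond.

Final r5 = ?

16

PC=0  sub  r3, r5, r1        | r0=0 r1=8 r2=5 r3=65531 r4=10 r5=3
PC=1  bne  r1, r5, L3        | r0=0 r1=8 r2=5 r3=65531 r4=10 r5=3  [TAKEN]
PC=2  addi  r4, r0, 8        | r0=0 r1=8 r2=5 r3=65531 r4=8 r5=3
PC=3  xor  r5, r3, r5        | r0=0 r1=8 r2=5 r3=65531 r4=8 r5=65528
PC=4  slti  r5, r5, 10       | r0=0 r1=8 r2=5 r3=65531 r4=8 r5=0
PC=5  bne  r0, r4, L10       | r0=0 r1=8 r2=5 r3=65531 r4=8 r5=0  [TAKEN]
PC=6  add  r5, r4, r4        | r0=0 r1=8 r2=5 r3=65531 r4=8 r5=16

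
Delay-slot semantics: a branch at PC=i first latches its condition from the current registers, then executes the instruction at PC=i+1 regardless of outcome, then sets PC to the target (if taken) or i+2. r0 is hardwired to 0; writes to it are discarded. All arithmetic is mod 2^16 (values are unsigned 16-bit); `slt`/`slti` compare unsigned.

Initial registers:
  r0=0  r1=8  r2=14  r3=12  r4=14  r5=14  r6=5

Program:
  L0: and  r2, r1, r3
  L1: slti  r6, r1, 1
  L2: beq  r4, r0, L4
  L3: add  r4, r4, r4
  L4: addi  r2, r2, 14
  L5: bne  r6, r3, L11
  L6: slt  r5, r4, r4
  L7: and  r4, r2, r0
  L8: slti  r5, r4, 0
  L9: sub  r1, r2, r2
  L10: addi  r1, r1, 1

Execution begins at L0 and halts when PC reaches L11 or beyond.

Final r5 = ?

0

#0 and  r2, r1, r3 ; 0/8/8/12/14/14/5
#1 slti  r6, r1, 1 ; 0/8/8/12/14/14/0
#2 beq  r4, r0, L4 ; 0/8/8/12/14/14/0 ; →fallthru
#3 add  r4, r4, r4 ; 0/8/8/12/28/14/0
#4 addi  r2, r2, 14 ; 0/8/22/12/28/14/0
#5 bne  r6, r3, L11 ; 0/8/22/12/28/14/0 ; →target
#6 slt  r5, r4, r4 ; 0/8/22/12/28/0/0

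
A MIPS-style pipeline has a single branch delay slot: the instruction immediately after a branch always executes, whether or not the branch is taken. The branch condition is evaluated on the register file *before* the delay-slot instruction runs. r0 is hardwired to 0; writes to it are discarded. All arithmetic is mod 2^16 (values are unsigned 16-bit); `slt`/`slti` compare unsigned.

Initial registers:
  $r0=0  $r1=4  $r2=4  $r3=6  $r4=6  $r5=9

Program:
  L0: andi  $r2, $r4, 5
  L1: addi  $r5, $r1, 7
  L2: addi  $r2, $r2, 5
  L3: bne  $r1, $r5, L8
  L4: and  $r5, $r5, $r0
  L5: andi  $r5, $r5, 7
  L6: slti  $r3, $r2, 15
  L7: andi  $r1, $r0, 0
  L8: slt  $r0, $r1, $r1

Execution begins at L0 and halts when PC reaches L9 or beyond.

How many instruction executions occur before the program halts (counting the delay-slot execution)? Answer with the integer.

6

[0] andi  $r2, $r4, 5  →  {$r0:0, $r1:4, $r2:4, $r3:6, $r4:6, $r5:9}
[1] addi  $r5, $r1, 7  →  {$r0:0, $r1:4, $r2:4, $r3:6, $r4:6, $r5:11}
[2] addi  $r2, $r2, 5  →  {$r0:0, $r1:4, $r2:9, $r3:6, $r4:6, $r5:11}
[3] bne  $r1, $r5, L8  →  {$r0:0, $r1:4, $r2:9, $r3:6, $r4:6, $r5:11}  ⟨branch taken⟩
[4] and  $r5, $r5, $r0  →  {$r0:0, $r1:4, $r2:9, $r3:6, $r4:6, $r5:0}
[8] slt  $r0, $r1, $r1  →  {$r0:0, $r1:4, $r2:9, $r3:6, $r4:6, $r5:0}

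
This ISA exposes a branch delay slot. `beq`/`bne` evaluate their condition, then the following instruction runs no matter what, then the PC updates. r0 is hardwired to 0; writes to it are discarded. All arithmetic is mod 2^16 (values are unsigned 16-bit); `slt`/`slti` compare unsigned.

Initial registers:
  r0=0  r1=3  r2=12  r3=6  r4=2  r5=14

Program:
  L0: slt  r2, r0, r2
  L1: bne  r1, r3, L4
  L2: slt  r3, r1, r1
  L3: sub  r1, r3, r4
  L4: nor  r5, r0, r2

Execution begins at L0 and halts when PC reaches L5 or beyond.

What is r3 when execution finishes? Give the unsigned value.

#0 slt  r2, r0, r2 ; 0/3/1/6/2/14
#1 bne  r1, r3, L4 ; 0/3/1/6/2/14 ; →target
#2 slt  r3, r1, r1 ; 0/3/1/0/2/14
#4 nor  r5, r0, r2 ; 0/3/1/0/2/65534

0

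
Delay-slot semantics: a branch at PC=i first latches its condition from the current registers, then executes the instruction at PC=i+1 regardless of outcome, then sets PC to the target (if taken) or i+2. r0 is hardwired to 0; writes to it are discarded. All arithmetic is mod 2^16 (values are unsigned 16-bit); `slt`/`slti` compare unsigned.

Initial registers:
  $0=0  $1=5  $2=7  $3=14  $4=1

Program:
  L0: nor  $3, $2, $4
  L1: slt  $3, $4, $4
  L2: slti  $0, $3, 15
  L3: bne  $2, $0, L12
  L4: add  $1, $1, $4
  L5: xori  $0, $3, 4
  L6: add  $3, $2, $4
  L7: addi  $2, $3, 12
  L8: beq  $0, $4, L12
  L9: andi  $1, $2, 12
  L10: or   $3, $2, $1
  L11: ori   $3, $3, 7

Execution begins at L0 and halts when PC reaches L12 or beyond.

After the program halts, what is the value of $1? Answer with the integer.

  step pc=0: nor  $3, $2, $4  regs=(0,5,7,65528,1)
  step pc=1: slt  $3, $4, $4  regs=(0,5,7,0,1)
  step pc=2: slti  $0, $3, 15  regs=(0,5,7,0,1)
  step pc=3: bne  $2, $0, L12  cond=T  regs=(0,5,7,0,1)
  step pc=4: add  $1, $1, $4  regs=(0,6,7,0,1)

6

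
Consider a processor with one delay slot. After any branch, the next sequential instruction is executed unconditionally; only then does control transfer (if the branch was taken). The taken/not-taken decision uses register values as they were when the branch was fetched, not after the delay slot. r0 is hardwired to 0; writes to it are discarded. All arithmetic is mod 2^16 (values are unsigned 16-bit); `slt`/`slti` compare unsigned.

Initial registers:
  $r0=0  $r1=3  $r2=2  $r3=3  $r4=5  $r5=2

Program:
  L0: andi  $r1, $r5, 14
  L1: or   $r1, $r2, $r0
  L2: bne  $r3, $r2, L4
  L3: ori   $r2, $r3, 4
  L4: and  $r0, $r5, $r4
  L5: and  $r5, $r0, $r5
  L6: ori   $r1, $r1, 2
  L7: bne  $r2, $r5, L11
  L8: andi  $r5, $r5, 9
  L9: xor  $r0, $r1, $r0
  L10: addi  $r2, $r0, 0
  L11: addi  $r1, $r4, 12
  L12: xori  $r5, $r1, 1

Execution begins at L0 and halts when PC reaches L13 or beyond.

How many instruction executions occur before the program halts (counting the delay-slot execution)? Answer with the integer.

11

  step pc=0: andi  $r1, $r5, 14  regs=(0,2,2,3,5,2)
  step pc=1: or   $r1, $r2, $r0  regs=(0,2,2,3,5,2)
  step pc=2: bne  $r3, $r2, L4  cond=T  regs=(0,2,2,3,5,2)
  step pc=3: ori   $r2, $r3, 4  regs=(0,2,7,3,5,2)
  step pc=4: and  $r0, $r5, $r4  regs=(0,2,7,3,5,2)
  step pc=5: and  $r5, $r0, $r5  regs=(0,2,7,3,5,0)
  step pc=6: ori   $r1, $r1, 2  regs=(0,2,7,3,5,0)
  step pc=7: bne  $r2, $r5, L11  cond=T  regs=(0,2,7,3,5,0)
  step pc=8: andi  $r5, $r5, 9  regs=(0,2,7,3,5,0)
  step pc=11: addi  $r1, $r4, 12  regs=(0,17,7,3,5,0)
  step pc=12: xori  $r5, $r1, 1  regs=(0,17,7,3,5,16)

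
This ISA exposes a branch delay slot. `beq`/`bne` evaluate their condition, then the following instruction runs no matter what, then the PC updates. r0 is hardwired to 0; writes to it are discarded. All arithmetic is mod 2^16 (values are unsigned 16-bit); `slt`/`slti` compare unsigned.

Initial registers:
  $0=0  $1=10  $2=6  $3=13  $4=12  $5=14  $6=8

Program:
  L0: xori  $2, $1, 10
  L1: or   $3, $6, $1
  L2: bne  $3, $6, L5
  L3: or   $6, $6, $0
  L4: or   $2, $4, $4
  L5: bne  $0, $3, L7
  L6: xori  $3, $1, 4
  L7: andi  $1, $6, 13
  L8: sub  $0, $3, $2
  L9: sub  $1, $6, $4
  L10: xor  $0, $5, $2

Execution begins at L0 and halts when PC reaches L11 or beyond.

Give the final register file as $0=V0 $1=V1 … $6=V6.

$0=0 $1=65532 $2=0 $3=14 $4=12 $5=14 $6=8

PC=0  xori  $2, $1, 10       | $0=0 $1=10 $2=0 $3=13 $4=12 $5=14 $6=8
PC=1  or   $3, $6, $1        | $0=0 $1=10 $2=0 $3=10 $4=12 $5=14 $6=8
PC=2  bne  $3, $6, L5        | $0=0 $1=10 $2=0 $3=10 $4=12 $5=14 $6=8  [TAKEN]
PC=3  or   $6, $6, $0        | $0=0 $1=10 $2=0 $3=10 $4=12 $5=14 $6=8
PC=5  bne  $0, $3, L7        | $0=0 $1=10 $2=0 $3=10 $4=12 $5=14 $6=8  [TAKEN]
PC=6  xori  $3, $1, 4        | $0=0 $1=10 $2=0 $3=14 $4=12 $5=14 $6=8
PC=7  andi  $1, $6, 13       | $0=0 $1=8 $2=0 $3=14 $4=12 $5=14 $6=8
PC=8  sub  $0, $3, $2        | $0=0 $1=8 $2=0 $3=14 $4=12 $5=14 $6=8
PC=9  sub  $1, $6, $4        | $0=0 $1=65532 $2=0 $3=14 $4=12 $5=14 $6=8
PC=10 xor  $0, $5, $2        | $0=0 $1=65532 $2=0 $3=14 $4=12 $5=14 $6=8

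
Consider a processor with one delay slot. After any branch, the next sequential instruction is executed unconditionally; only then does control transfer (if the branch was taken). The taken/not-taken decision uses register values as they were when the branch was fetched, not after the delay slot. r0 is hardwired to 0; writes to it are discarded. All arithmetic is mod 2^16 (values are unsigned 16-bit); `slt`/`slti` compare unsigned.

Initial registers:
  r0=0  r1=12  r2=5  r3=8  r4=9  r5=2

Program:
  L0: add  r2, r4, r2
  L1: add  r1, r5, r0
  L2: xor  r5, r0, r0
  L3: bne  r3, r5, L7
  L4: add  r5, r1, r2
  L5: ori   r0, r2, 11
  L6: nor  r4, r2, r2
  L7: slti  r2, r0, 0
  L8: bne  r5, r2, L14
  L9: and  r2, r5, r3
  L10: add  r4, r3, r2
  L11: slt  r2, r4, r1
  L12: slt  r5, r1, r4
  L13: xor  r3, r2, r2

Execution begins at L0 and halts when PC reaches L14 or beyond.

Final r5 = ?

16

PC=0  add  r2, r4, r2        | r0=0 r1=12 r2=14 r3=8 r4=9 r5=2
PC=1  add  r1, r5, r0        | r0=0 r1=2 r2=14 r3=8 r4=9 r5=2
PC=2  xor  r5, r0, r0        | r0=0 r1=2 r2=14 r3=8 r4=9 r5=0
PC=3  bne  r3, r5, L7        | r0=0 r1=2 r2=14 r3=8 r4=9 r5=0  [TAKEN]
PC=4  add  r5, r1, r2        | r0=0 r1=2 r2=14 r3=8 r4=9 r5=16
PC=7  slti  r2, r0, 0        | r0=0 r1=2 r2=0 r3=8 r4=9 r5=16
PC=8  bne  r5, r2, L14       | r0=0 r1=2 r2=0 r3=8 r4=9 r5=16  [TAKEN]
PC=9  and  r2, r5, r3        | r0=0 r1=2 r2=0 r3=8 r4=9 r5=16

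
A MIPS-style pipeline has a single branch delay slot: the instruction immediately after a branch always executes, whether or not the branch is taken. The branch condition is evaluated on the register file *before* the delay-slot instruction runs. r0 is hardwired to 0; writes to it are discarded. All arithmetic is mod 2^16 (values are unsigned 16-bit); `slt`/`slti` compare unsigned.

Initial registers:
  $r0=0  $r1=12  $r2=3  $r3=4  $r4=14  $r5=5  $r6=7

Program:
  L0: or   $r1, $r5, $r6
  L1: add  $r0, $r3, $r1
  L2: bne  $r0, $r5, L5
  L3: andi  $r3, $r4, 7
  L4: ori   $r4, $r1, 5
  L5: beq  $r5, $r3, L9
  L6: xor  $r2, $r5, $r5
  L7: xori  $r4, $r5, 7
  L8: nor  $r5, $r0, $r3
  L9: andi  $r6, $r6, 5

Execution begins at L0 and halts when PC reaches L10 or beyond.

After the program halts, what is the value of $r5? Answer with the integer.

65529

[0] or   $r1, $r5, $r6  →  {$r0:0, $r1:7, $r2:3, $r3:4, $r4:14, $r5:5, $r6:7}
[1] add  $r0, $r3, $r1  →  {$r0:0, $r1:7, $r2:3, $r3:4, $r4:14, $r5:5, $r6:7}
[2] bne  $r0, $r5, L5  →  {$r0:0, $r1:7, $r2:3, $r3:4, $r4:14, $r5:5, $r6:7}  ⟨branch taken⟩
[3] andi  $r3, $r4, 7  →  {$r0:0, $r1:7, $r2:3, $r3:6, $r4:14, $r5:5, $r6:7}
[5] beq  $r5, $r3, L9  →  {$r0:0, $r1:7, $r2:3, $r3:6, $r4:14, $r5:5, $r6:7}  ⟨branch fallthrough⟩
[6] xor  $r2, $r5, $r5  →  {$r0:0, $r1:7, $r2:0, $r3:6, $r4:14, $r5:5, $r6:7}
[7] xori  $r4, $r5, 7  →  {$r0:0, $r1:7, $r2:0, $r3:6, $r4:2, $r5:5, $r6:7}
[8] nor  $r5, $r0, $r3  →  {$r0:0, $r1:7, $r2:0, $r3:6, $r4:2, $r5:65529, $r6:7}
[9] andi  $r6, $r6, 5  →  {$r0:0, $r1:7, $r2:0, $r3:6, $r4:2, $r5:65529, $r6:5}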